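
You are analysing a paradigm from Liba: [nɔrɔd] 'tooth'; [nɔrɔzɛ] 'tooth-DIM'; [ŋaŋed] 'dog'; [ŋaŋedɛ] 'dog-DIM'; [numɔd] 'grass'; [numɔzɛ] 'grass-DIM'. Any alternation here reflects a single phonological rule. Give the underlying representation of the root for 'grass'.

The root 'grass' surfaces as [numɔd] and [numɔzɛ], with a stem-final [d] ~ [z] alternation.
If /d/ were underlying and a rule turned it into [z] before the DIM suffix, 'dog' would also alternate; but it has [d] in both [ŋaŋed] and [ŋaŋedɛ].
The underlying segment must be /z/; voiced fricatives become stops word-finally, yielding [d] there.
Hence 'grass' is /numɔz/ underlyingly.

/numɔz/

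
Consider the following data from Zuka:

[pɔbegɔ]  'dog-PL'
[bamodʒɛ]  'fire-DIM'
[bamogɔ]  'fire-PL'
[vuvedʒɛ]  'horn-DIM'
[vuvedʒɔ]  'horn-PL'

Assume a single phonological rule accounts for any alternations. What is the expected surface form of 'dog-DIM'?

'fire' shows [dʒ] ~ [g] at the end of the stem ([bamodʒɛ] vs [bamogɔ]).
But 'horn' keeps [dʒ] in both environments ([vuvedʒɛ], [vuvedʒɔ]), so there is no rule changing /dʒ/ to [g] before the PL suffix.
The underlying segment must be /g/; /g/ becomes palato-alveolar [dʒ] before a front vowel, yielding [dʒ] there.
The one attested form of 'dog', [pɔbegɔ], shows underlying /pɔbeg/. Applying the same rule before a front vowel gives [pɔbedʒɛ].

[pɔbedʒɛ]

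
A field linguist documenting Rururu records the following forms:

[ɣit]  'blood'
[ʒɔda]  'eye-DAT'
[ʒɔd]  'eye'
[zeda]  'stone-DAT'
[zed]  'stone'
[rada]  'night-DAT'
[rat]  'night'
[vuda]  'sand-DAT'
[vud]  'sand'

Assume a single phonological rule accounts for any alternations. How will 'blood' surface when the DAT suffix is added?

[ɣida]

The root 'night' surfaces as [rada] and [rat], with a stem-final [d] ~ [t] alternation.
The stem 'sand' ([vuda], [vud]) shows [d] unchanged in both environments, so [d] cannot be basic with [t] derived in isolation.
Therefore /t/ is basic and [d] is derived by intervocalic voicing (voiceless stops become voiced between vowels).
The one attested form of 'blood', [ɣit], shows underlying /ɣit/. Applying the same rule between vowels gives [ɣida].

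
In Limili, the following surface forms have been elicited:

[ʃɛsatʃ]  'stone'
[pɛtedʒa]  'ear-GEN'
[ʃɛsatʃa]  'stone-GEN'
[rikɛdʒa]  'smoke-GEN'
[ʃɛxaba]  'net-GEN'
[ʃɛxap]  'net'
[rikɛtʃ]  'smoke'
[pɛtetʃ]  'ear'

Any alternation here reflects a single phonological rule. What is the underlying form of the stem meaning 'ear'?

/pɛtedʒ/

'ear' shows [dʒ] ~ [tʃ] at the end of the stem ([pɛtedʒa] vs [pɛtetʃ]).
If /tʃ/ were underlying and a rule turned it into [dʒ] before the GEN suffix, 'stone' would also alternate; but it has [tʃ] in both [ʃɛsatʃa] and [ʃɛsatʃ].
So /dʒ/ is underlying, and a rule of word-final obstruent devoicing — voiced obstruents become voiceless word-finally — gives [tʃ].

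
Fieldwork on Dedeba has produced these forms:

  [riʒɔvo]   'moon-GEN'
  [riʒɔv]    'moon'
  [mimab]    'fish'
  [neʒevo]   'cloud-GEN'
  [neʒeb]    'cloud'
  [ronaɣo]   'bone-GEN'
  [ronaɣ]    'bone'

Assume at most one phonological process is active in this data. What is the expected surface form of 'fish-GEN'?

[mimavo]

The root 'cloud' surfaces as [neʒevo] and [neʒeb], with a stem-final [v] ~ [b] alternation.
The stem 'moon' ([riʒɔvo], [riʒɔv]) shows [v] unchanged in both environments, so [v] cannot be basic with [b] derived in isolation.
So /b/ is underlying, and a rule of intervocalic spirantization — voiced stops become fricatives between vowels — gives [v].
The one attested form of 'fish', [mimab], shows underlying /mimab/. Applying the same rule between vowels gives [mimavo].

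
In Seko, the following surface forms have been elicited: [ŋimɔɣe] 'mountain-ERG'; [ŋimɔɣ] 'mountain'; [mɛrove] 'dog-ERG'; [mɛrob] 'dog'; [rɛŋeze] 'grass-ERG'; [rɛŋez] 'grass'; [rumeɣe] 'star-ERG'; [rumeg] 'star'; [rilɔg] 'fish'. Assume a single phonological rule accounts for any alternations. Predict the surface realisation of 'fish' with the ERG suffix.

The root 'star' surfaces as [rumeɣe] and [rumeg], with a stem-final [ɣ] ~ [g] alternation.
Compare 'mountain', with invariant [ɣ] in [ŋimɔɣe] and [ŋimɔɣ]: an analysis with underlying /ɣ/ and a rule producing [g] in isolation would wrongly predict alternation here too.
Therefore /g/ is basic and [ɣ] is derived by intervocalic spirantization (voiced stops become fricatives between vowels).
From [rilɔg] the stem 'fish' is /rilɔg/; between vowels this yields [rilɔɣe].

[rilɔɣe]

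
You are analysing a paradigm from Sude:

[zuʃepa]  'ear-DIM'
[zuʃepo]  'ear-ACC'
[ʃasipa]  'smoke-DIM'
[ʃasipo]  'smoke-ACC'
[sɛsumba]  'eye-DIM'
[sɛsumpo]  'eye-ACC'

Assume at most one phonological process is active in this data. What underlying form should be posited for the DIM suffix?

The DIM suffix surfaces as [-ba] and [-pa], depending on the final segment of the stem.
By contrast the ACC suffix keeps its initial [p] throughout — that segment must be underlying.
The DIM suffix is therefore /-ba/ underlyingly, with post-vocalic devoicing: voiced stops become voiceless after a vowel.

/-ba/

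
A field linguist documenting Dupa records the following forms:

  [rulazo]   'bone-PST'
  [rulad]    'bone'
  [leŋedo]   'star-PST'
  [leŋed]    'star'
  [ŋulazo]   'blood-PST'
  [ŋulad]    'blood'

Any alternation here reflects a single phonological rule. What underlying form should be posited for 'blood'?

The stem for 'blood' ends in [z] in [ŋulazo] but [d] in [ŋulad].
The stem 'star' ([leŋedo], [leŋed]) shows [d] unchanged in both environments, so [d] cannot be basic with [z] derived before the PST suffix.
So /z/ is underlying, and a rule of word-final hardening — voiced fricatives become stops word-finally — gives [d].

/ŋulaz/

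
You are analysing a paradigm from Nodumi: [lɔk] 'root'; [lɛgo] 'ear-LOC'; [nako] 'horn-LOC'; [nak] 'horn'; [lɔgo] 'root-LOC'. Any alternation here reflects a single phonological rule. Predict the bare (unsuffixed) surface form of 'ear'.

The root 'root' surfaces as [lɔgo] and [lɔk], with a stem-final [g] ~ [k] alternation.
Compare 'horn', with invariant [k] in [nako] and [nak]: an analysis with underlying /k/ and a rule producing [g] before the LOC suffix would wrongly predict alternation here too.
The underlying segment must be /g/; voiced obstruents become voiceless word-finally, yielding [k] there.
The one attested form of 'ear', [lɛgo], shows underlying /lɛg/. Applying the same rule word-finally gives [lɛk].

[lɛk]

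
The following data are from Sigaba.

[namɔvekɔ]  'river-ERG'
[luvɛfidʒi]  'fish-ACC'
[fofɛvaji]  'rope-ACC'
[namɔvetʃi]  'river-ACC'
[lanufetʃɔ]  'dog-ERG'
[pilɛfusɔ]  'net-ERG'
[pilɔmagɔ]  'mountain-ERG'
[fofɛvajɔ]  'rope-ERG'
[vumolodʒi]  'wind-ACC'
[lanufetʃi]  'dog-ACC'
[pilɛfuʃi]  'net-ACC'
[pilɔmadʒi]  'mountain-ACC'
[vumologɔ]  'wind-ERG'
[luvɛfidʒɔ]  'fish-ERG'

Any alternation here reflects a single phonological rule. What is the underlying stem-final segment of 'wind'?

The root 'wind' surfaces as [vumologɔ] and [vumolodʒi], with a stem-final [g] ~ [dʒ] alternation.
Compare 'fish', with invariant [dʒ] in [luvɛfidʒɔ] and [luvɛfidʒi]: an analysis with underlying /dʒ/ and a rule producing [g] before the ERG suffix would wrongly predict alternation here too.
The underlying segment must be /g/; /k/, /g/ and /s/ become palato-alveolar [tʃ], [dʒ] and [ʃ] before a front vowel, yielding [dʒ] there.

/g/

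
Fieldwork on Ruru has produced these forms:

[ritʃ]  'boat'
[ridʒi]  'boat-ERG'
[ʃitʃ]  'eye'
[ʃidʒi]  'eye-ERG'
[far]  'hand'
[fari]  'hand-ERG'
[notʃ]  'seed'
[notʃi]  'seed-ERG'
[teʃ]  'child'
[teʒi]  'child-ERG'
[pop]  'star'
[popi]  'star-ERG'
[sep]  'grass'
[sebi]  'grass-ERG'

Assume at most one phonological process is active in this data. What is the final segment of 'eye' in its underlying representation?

/dʒ/

'eye' shows [tʃ] ~ [dʒ] at the end of the stem ([ʃitʃ] vs [ʃidʒi]).
The stem 'seed' ([notʃ], [notʃi]) shows [tʃ] unchanged in both environments, so [tʃ] cannot be basic with [dʒ] derived before the ERG suffix.
The underlying segment must be /dʒ/; voiced obstruents become voiceless word-finally, yielding [tʃ] there.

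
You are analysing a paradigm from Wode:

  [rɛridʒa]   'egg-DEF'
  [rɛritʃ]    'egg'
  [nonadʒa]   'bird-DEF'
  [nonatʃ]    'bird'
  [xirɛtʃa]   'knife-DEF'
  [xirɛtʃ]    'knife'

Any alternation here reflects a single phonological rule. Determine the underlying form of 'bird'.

/nonadʒ/

In [nonadʒa] and [nonatʃ] the final segment of 'bird' alternates: [dʒ] ~ [tʃ].
Compare 'knife', with invariant [tʃ] in [xirɛtʃa] and [xirɛtʃ]: an analysis with underlying /tʃ/ and a rule producing [dʒ] before the DEF suffix would wrongly predict alternation here too.
Therefore /dʒ/ is basic and [tʃ] is derived by word-final obstruent devoicing (voiced obstruents become voiceless word-finally).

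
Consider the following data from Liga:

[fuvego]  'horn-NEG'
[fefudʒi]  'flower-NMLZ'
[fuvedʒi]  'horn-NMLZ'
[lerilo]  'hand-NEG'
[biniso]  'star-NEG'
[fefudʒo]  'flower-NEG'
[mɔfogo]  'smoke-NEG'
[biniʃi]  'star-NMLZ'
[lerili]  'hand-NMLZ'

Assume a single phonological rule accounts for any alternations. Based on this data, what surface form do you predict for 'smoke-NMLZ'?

The stem for 'horn' ends in [dʒ] in [fuvedʒi] but [g] in [fuvego].
If /dʒ/ were underlying and a rule turned it into [g] before the NEG suffix, 'flower' would also alternate; but it has [dʒ] in both [fefudʒi] and [fefudʒo].
The alternation reflects palatalization before a front vowel: /g/ and /s/ become palato-alveolar [dʒ] and [ʃ] before a front vowel. /g/ is underlying.
The one attested form of 'smoke', [mɔfogo], shows underlying /mɔfog/. Applying the same rule before a front vowel gives [mɔfodʒi].

[mɔfodʒi]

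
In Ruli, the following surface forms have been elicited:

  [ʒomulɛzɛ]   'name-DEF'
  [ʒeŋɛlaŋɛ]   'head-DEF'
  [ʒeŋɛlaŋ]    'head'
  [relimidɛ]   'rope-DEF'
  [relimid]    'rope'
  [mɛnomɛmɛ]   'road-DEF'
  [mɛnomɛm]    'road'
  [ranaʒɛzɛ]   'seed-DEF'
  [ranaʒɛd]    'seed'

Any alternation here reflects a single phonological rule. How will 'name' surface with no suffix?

The stem for 'seed' ends in [z] in [ranaʒɛzɛ] but [d] in [ranaʒɛd].
Compare 'rope', with invariant [d] in [relimidɛ] and [relimid]: an analysis with underlying /d/ and a rule producing [z] before the DEF suffix would wrongly predict alternation here too.
The alternation reflects word-final hardening: voiced fricatives become stops word-finally. /z/ is underlying.
From [ʒomulɛzɛ] the stem 'name' is /ʒomulɛz/; word-finally this yields [ʒomulɛd].

[ʒomulɛd]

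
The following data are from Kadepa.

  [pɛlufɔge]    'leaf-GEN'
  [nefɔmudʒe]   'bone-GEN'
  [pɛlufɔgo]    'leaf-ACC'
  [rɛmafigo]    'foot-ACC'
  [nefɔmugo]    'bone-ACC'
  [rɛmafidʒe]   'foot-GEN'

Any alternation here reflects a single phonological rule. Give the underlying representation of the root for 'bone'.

/nefɔmudʒ/

The root 'bone' surfaces as [nefɔmudʒe] and [nefɔmugo], with a stem-final [dʒ] ~ [g] alternation.
Compare 'leaf', with invariant [g] in [pɛlufɔge] and [pɛlufɔgo]: an analysis with underlying /g/ and a rule producing [dʒ] before the GEN suffix would wrongly predict alternation here too.
So /dʒ/ is underlying, and a rule of depalatalization — palato-alveolar /dʒ/ becomes [g] when no front vowel follows — gives [g].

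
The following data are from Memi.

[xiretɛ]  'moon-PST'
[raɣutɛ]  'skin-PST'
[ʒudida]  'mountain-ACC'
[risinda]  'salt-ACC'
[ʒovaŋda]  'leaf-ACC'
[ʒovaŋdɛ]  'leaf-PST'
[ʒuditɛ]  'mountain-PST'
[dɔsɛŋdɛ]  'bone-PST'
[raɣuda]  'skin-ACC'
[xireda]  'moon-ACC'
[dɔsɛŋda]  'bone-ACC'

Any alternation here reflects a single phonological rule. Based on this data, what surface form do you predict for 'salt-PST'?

The PST suffix surfaces as [-dɛ] and [-tɛ], depending on the final segment of the stem.
By contrast the ACC suffix keeps its initial [d] throughout — that segment must be underlying.
So the underlying form is /-tɛ/, and voiceless stops become voiced after a nasal.
After 'salt', which ends in a nasal, the suffix surfaces as [-dɛ], giving [risindɛ].

[risindɛ]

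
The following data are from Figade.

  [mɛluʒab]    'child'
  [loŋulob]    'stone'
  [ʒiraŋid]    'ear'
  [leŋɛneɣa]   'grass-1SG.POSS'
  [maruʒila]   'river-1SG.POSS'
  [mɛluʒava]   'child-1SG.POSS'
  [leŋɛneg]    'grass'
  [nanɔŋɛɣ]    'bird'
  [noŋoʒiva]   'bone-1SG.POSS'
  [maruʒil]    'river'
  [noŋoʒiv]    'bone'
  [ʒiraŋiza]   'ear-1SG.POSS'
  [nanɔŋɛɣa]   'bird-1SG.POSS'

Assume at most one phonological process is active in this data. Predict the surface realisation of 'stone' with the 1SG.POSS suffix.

[loŋulova]

'child' shows [b] ~ [v] at the end of the stem ([mɛluʒab] vs [mɛluʒava]).
Compare 'bone', with invariant [v] in [noŋoʒiv] and [noŋoʒiva]: an analysis with underlying /v/ and a rule producing [b] in isolation would wrongly predict alternation here too.
So /b/ is underlying, and a rule of intervocalic spirantization — voiced stops become fricatives between vowels — gives [v].
The one attested form of 'stone', [loŋulob], shows underlying /loŋulob/. Applying the same rule between vowels gives [loŋulova].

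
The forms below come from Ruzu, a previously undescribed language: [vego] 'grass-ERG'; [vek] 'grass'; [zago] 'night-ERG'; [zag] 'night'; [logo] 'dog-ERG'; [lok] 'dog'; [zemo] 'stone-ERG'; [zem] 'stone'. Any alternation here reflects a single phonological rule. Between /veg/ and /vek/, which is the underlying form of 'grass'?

/vek/

In [vego] and [vek] the final segment of 'grass' alternates: [g] ~ [k].
If /g/ were underlying and a rule turned it into [k] in isolation, 'night' would also alternate; but it has [g] in both [zago] and [zag].
So /k/ is underlying, and a rule of intervocalic voicing — voiceless stops become voiced between vowels — gives [g].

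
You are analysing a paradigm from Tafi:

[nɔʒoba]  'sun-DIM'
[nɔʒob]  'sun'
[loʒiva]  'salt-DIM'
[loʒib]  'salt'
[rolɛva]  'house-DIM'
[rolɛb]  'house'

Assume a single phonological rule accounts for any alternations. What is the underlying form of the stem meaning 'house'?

/rolɛv/

The root 'house' surfaces as [rolɛva] and [rolɛb], with a stem-final [v] ~ [b] alternation.
The stem 'sun' ([nɔʒoba], [nɔʒob]) shows [b] unchanged in both environments, so [b] cannot be basic with [v] derived before the DIM suffix.
So /v/ is underlying, and a rule of word-final hardening — voiced fricatives become stops word-finally — gives [b].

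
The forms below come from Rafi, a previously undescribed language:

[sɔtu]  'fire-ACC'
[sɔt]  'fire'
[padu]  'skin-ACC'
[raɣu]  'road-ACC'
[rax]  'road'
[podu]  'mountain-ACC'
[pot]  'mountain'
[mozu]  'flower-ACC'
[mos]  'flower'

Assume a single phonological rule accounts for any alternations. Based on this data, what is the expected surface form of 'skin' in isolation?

The root 'mountain' surfaces as [podu] and [pot], with a stem-final [d] ~ [t] alternation.
The stem 'fire' ([sɔtu], [sɔt]) shows [t] unchanged in both environments, so [t] cannot be basic with [d] derived before the ACC suffix.
The alternation reflects word-final obstruent devoicing: voiced obstruents become voiceless word-finally. /d/ is underlying.
The one attested form of 'skin', [padu], shows underlying /pad/. Applying the same rule word-finally gives [pat].

[pat]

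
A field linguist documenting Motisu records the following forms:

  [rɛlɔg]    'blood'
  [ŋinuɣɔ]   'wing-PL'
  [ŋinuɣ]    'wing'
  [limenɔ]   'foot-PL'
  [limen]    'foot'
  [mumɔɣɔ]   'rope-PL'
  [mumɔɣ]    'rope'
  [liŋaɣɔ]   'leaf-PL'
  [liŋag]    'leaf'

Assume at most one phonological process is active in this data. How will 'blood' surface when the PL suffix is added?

'leaf' shows [ɣ] ~ [g] at the end of the stem ([liŋaɣɔ] vs [liŋag]).
Compare 'rope', with invariant [ɣ] in [mumɔɣɔ] and [mumɔɣ]: an analysis with underlying /ɣ/ and a rule producing [g] in isolation would wrongly predict alternation here too.
The alternation reflects intervocalic spirantization: voiced stops become fricatives between vowels. /g/ is underlying.
From [rɛlɔg] the stem 'blood' is /rɛlɔg/; between vowels this yields [rɛlɔɣɔ].

[rɛlɔɣɔ]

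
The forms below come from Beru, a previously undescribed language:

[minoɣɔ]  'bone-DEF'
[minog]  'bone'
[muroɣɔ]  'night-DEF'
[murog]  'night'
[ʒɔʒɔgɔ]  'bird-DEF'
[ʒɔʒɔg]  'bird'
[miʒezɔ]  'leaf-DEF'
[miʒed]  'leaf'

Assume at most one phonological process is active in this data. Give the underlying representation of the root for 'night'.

/muroɣ/

In [muroɣɔ] and [murog] the final segment of 'night' alternates: [ɣ] ~ [g].
Compare 'bird', with invariant [g] in [ʒɔʒɔgɔ] and [ʒɔʒɔg]: an analysis with underlying /g/ and a rule producing [ɣ] before the DEF suffix would wrongly predict alternation here too.
The underlying segment must be /ɣ/; voiced fricatives become stops word-finally, yielding [g] there.
Hence 'night' is /muroɣ/ underlyingly.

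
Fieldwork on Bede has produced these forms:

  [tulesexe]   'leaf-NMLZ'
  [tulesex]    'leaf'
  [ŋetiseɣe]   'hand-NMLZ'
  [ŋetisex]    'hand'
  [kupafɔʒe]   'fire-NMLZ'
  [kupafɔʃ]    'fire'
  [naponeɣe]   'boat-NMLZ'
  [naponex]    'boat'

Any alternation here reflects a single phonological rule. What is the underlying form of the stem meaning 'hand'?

/ŋetiseɣ/

The stem for 'hand' ends in [ɣ] in [ŋetiseɣe] but [x] in [ŋetisex].
But 'leaf' keeps [x] in both environments ([tulesexe], [tulesex]), so there is no rule changing /x/ to [ɣ] before the NMLZ suffix.
The alternation reflects word-final obstruent devoicing: voiced obstruents become voiceless word-finally. /ɣ/ is underlying.
The underlying form of 'hand' is therefore /ŋetiseɣ/.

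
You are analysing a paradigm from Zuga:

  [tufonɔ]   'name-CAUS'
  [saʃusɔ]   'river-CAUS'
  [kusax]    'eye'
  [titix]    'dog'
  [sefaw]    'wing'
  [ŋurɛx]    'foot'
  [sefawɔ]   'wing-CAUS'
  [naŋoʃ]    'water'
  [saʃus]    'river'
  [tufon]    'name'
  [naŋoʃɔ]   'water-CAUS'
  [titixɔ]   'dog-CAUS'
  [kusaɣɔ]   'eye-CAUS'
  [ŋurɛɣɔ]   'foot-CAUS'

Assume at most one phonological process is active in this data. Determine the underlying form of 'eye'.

/kusaɣ/

'eye' shows [x] ~ [ɣ] at the end of the stem ([kusax] vs [kusaɣɔ]).
If /x/ were underlying and a rule turned it into [ɣ] before the CAUS suffix, 'dog' would also alternate; but it has [x] in both [titix] and [titixɔ].
Therefore /ɣ/ is basic and [x] is derived by word-final obstruent devoicing (voiced obstruents become voiceless word-finally).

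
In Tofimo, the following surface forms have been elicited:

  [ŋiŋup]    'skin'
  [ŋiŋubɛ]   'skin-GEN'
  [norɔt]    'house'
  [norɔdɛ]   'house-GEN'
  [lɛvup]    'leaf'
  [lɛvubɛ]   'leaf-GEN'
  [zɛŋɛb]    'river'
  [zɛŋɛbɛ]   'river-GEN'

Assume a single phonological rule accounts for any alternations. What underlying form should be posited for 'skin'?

The root 'skin' surfaces as [ŋiŋup] and [ŋiŋubɛ], with a stem-final [p] ~ [b] alternation.
If /b/ were underlying and a rule turned it into [p] in isolation, 'river' would also alternate; but it has [b] in both [zɛŋɛb] and [zɛŋɛbɛ].
The alternation reflects intervocalic voicing: voiceless stops become voiced between vowels. /p/ is underlying.
So 'skin' = /ŋiŋup/.

/ŋiŋup/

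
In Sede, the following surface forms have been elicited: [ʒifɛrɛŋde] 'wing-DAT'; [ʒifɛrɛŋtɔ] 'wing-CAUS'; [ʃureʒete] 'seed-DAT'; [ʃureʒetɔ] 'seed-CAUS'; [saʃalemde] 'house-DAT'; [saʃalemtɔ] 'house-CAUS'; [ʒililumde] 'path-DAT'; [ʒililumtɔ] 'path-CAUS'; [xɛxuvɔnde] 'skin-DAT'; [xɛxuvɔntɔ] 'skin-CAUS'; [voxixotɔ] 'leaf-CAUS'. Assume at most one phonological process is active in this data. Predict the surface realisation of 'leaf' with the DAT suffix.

The DAT morpheme has two allomorphs, [-de] and [-te].
The CAUS suffix, which begins with [t], is invariant after every stem; so [t] is not altered by any rule here.
The DAT suffix is therefore /-de/ underlyingly, with post-vocalic devoicing: voiced stops become voiceless after a vowel.
After 'leaf', which ends in a vowel, the suffix surfaces as [-te], giving [voxixote].

[voxixote]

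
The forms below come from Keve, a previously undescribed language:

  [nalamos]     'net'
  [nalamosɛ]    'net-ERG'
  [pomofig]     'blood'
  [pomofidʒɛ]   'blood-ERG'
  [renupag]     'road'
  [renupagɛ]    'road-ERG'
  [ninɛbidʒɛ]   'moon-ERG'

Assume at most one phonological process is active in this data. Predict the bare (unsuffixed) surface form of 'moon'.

The root 'blood' surfaces as [pomofig] and [pomofidʒɛ], with a stem-final [g] ~ [dʒ] alternation.
Compare 'road', with invariant [g] in [renupag] and [renupagɛ]: an analysis with underlying /g/ and a rule producing [dʒ] before the ERG suffix would wrongly predict alternation here too.
Therefore /dʒ/ is basic and [g] is derived by depalatalization (palato-alveolar /dʒ/ becomes [g] when no front vowel follows).
The one attested form of 'moon', [ninɛbidʒɛ], shows underlying /ninɛbidʒ/. Applying the same rule when no front vowel follows gives [ninɛbig].

[ninɛbig]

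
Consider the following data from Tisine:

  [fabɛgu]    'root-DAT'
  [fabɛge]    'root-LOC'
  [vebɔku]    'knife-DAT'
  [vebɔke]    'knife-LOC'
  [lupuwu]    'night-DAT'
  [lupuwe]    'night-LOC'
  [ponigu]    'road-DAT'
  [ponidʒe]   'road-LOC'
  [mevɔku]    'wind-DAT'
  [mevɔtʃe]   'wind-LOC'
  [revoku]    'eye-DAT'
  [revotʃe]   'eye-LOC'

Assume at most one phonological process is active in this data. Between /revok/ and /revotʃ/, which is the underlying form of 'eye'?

/revotʃ/

'eye' shows [k] ~ [tʃ] at the end of the stem ([revoku] vs [revotʃe]).
If /k/ were underlying and a rule turned it into [tʃ] before the LOC suffix, 'knife' would also alternate; but it has [k] in both [vebɔku] and [vebɔke].
The underlying segment must be /tʃ/; palato-alveolar /tʃ/ and /dʒ/ become [k] and [g] when no front vowel follows, yielding [k] there.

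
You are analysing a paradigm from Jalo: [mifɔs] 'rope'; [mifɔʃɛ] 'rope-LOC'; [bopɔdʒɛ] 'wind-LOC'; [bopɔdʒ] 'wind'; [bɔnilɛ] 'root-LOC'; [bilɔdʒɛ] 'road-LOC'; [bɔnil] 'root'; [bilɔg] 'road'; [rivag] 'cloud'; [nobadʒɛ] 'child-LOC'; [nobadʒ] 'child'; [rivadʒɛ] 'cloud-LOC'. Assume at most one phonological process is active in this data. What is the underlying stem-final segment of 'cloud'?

/g/

In [rivadʒɛ] and [rivag] the final segment of 'cloud' alternates: [dʒ] ~ [g].
If /dʒ/ were underlying and a rule turned it into [g] in isolation, 'wind' would also alternate; but it has [dʒ] in both [bopɔdʒɛ] and [bopɔdʒ].
The alternation reflects palatalization before a front vowel: /g/ and /s/ become palato-alveolar [dʒ] and [ʃ] before a front vowel. /g/ is underlying.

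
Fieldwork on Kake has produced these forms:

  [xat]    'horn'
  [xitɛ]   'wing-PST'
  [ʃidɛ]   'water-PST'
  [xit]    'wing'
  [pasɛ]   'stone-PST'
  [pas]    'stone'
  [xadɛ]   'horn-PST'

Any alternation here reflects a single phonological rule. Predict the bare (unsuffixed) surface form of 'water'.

[ʃit]

The root 'horn' surfaces as [xadɛ] and [xat], with a stem-final [d] ~ [t] alternation.
But 'wing' keeps [t] in both environments ([xitɛ], [xit]), so there is no rule changing /t/ to [d] before the PST suffix.
So /d/ is underlying, and a rule of word-final obstruent devoicing — voiced obstruents become voiceless word-finally — gives [t].
From [ʃidɛ] the stem 'water' is /ʃid/; word-finally this yields [ʃit].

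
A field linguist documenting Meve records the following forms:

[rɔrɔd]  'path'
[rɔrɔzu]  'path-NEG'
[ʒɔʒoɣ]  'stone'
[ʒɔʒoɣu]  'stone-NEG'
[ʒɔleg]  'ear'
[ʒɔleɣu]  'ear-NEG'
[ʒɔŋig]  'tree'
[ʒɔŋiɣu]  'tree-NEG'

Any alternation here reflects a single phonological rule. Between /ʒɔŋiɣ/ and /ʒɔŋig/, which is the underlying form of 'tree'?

'tree' shows [g] ~ [ɣ] at the end of the stem ([ʒɔŋig] vs [ʒɔŋiɣu]).
Compare 'stone', with invariant [ɣ] in [ʒɔʒoɣ] and [ʒɔʒoɣu]: an analysis with underlying /ɣ/ and a rule producing [g] in isolation would wrongly predict alternation here too.
The alternation reflects intervocalic spirantization: voiced stops become fricatives between vowels. /g/ is underlying.

/ʒɔŋig/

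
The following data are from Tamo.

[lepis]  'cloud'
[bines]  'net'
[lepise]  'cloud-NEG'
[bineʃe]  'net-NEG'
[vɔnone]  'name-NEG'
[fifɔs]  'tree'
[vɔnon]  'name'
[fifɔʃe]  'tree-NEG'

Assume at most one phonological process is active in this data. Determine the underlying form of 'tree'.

/fifɔʃ/

The root 'tree' surfaces as [fifɔs] and [fifɔʃe], with a stem-final [s] ~ [ʃ] alternation.
But 'cloud' keeps [s] in both environments ([lepis], [lepise]), so there is no rule changing /s/ to [ʃ] before the NEG suffix.
Therefore /ʃ/ is basic and [s] is derived by depalatalization (palato-alveolar /ʃ/ becomes [s] when no front vowel follows).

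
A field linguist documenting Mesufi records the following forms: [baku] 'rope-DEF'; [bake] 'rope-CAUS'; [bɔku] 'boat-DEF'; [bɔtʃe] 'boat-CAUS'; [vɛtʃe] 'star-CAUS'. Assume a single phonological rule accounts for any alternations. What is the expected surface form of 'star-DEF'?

The root 'boat' surfaces as [bɔku] and [bɔtʃe], with a stem-final [k] ~ [tʃ] alternation.
But 'rope' keeps [k] in both environments ([baku], [bake]), so there is no rule changing /k/ to [tʃ] before the CAUS suffix.
The alternation reflects depalatalization: palato-alveolar /tʃ/ becomes [k] when no front vowel follows. /tʃ/ is underlying.
From [vɛtʃe] the stem 'star' is /vɛtʃ/; when no front vowel follows this yields [vɛku].

[vɛku]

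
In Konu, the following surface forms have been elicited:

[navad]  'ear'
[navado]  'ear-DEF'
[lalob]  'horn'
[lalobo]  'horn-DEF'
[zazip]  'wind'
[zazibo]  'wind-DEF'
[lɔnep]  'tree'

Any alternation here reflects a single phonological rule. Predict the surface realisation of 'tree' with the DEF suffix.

[lɔnebo]

The stem for 'wind' ends in [p] in [zazip] but [b] in [zazibo].
Compare 'horn', with invariant [b] in [lalob] and [lalobo]: an analysis with underlying /b/ and a rule producing [p] in isolation would wrongly predict alternation here too.
So /p/ is underlying, and a rule of intervocalic voicing — voiceless stops become voiced between vowels — gives [b].
From [lɔnep] the stem 'tree' is /lɔnep/; between vowels this yields [lɔnebo].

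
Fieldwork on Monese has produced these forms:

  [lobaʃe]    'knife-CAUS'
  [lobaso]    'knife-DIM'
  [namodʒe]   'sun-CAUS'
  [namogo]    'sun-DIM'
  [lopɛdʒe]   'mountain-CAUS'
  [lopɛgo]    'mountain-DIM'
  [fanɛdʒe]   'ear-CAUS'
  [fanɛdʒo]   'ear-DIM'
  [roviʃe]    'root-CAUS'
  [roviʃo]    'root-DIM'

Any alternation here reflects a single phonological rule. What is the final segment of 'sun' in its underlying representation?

/g/

In [namodʒe] and [namogo] the final segment of 'sun' alternates: [dʒ] ~ [g].
If /dʒ/ were underlying and a rule turned it into [g] before the DIM suffix, 'ear' would also alternate; but it has [dʒ] in both [fanɛdʒe] and [fanɛdʒo].
Therefore /g/ is basic and [dʒ] is derived by palatalization before a front vowel (/g/ and /s/ become palato-alveolar [dʒ] and [ʃ] before a front vowel).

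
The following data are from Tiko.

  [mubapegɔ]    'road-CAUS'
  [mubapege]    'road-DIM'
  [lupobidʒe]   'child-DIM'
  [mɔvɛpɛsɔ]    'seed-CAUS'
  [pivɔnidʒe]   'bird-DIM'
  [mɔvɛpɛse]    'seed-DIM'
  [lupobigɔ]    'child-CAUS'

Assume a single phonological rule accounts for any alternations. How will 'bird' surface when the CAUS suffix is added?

The stem for 'child' ends in [g] in [lupobigɔ] but [dʒ] in [lupobidʒe].
But 'road' keeps [g] in both environments ([mubapegɔ], [mubapege]), so there is no rule changing /g/ to [dʒ] before the DIM suffix.
Therefore /dʒ/ is basic and [g] is derived by depalatalization (palato-alveolar /dʒ/ becomes [g] when no front vowel follows).
From [pivɔnidʒe] the stem 'bird' is /pivɔnidʒ/; when no front vowel follows this yields [pivɔnigɔ].

[pivɔnigɔ]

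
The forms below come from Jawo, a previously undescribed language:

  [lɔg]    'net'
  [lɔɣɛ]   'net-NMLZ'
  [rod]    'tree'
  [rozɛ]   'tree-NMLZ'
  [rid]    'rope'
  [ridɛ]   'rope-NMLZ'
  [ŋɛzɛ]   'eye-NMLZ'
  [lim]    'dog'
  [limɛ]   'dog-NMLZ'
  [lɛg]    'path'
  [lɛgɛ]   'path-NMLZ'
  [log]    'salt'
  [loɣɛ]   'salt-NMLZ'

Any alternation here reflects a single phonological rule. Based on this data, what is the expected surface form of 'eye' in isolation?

'tree' shows [d] ~ [z] at the end of the stem ([rod] vs [rozɛ]).
Compare 'rope', with invariant [d] in [rid] and [ridɛ]: an analysis with underlying /d/ and a rule producing [z] before the NMLZ suffix would wrongly predict alternation here too.
So /z/ is underlying, and a rule of word-final hardening — voiced fricatives become stops word-finally — gives [d].
From [ŋɛzɛ] the stem 'eye' is /ŋɛz/; word-finally this yields [ŋɛd].

[ŋɛd]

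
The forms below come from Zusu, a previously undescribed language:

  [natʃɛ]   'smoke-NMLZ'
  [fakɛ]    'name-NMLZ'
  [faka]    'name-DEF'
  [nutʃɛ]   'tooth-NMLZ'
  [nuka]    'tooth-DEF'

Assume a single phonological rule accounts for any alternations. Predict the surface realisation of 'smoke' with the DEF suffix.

In [nutʃɛ] and [nuka] the final segment of 'tooth' alternates: [tʃ] ~ [k].
The stem 'name' ([fakɛ], [faka]) shows [k] unchanged in both environments, so [k] cannot be basic with [tʃ] derived before the NMLZ suffix.
The alternation reflects depalatalization: palato-alveolar /tʃ/ becomes [k] when no front vowel follows. /tʃ/ is underlying.
From [natʃɛ] the stem 'smoke' is /natʃ/; when no front vowel follows this yields [naka].

[naka]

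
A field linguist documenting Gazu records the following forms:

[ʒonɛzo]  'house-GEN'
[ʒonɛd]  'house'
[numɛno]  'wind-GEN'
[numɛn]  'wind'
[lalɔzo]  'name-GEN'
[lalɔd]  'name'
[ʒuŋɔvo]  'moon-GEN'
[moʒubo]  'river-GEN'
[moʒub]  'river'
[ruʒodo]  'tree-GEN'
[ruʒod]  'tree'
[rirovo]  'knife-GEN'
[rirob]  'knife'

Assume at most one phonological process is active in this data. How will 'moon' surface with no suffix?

[ʒuŋɔb]

In [rirovo] and [rirob] the final segment of 'knife' alternates: [v] ~ [b].
But 'river' keeps [b] in both environments ([moʒubo], [moʒub]), so there is no rule changing /b/ to [v] before the GEN suffix.
So /v/ is underlying, and a rule of word-final hardening — voiced fricatives become stops word-finally — gives [b].
From [ʒuŋɔvo] the stem 'moon' is /ʒuŋɔv/; word-finally this yields [ʒuŋɔb].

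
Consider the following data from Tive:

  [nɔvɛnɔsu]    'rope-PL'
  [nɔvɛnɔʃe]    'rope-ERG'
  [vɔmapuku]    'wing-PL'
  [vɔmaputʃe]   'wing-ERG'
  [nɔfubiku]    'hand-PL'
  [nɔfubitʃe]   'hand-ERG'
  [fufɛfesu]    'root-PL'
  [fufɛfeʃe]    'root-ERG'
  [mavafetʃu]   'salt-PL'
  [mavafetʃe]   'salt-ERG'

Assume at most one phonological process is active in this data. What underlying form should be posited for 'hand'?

The stem for 'hand' ends in [k] in [nɔfubiku] but [tʃ] in [nɔfubitʃe].
The stem 'salt' ([mavafetʃu], [mavafetʃe]) shows [tʃ] unchanged in both environments, so [tʃ] cannot be basic with [k] derived before the PL suffix.
So /k/ is underlying, and a rule of palatalization before a front vowel — /k/ and /s/ become palato-alveolar [tʃ] and [ʃ] before a front vowel — gives [tʃ].

/nɔfubik/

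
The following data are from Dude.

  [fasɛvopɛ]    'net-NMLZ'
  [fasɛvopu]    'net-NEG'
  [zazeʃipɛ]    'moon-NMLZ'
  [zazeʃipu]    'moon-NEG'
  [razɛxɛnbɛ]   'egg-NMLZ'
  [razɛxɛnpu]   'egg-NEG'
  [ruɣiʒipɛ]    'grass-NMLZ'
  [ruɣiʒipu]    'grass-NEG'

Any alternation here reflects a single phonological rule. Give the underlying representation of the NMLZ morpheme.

The NMLZ morpheme has two allomorphs, [-bɛ] and [-pɛ].
By contrast the NEG suffix keeps its initial [p] throughout — that segment must be underlying.
The NMLZ suffix is therefore /-bɛ/ underlyingly, with post-vocalic devoicing: voiced stops become voiceless after a vowel.

/-bɛ/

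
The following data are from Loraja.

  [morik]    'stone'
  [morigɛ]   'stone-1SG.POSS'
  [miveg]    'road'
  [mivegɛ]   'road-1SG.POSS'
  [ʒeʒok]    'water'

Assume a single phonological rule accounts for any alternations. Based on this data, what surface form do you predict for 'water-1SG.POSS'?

[ʒeʒogɛ]

The stem for 'stone' ends in [k] in [morik] but [g] in [morigɛ].
Compare 'road', with invariant [g] in [miveg] and [mivegɛ]: an analysis with underlying /g/ and a rule producing [k] in isolation would wrongly predict alternation here too.
The alternation reflects intervocalic voicing: voiceless stops become voiced between vowels. /k/ is underlying.
The one attested form of 'water', [ʒeʒok], shows underlying /ʒeʒok/. Applying the same rule between vowels gives [ʒeʒogɛ].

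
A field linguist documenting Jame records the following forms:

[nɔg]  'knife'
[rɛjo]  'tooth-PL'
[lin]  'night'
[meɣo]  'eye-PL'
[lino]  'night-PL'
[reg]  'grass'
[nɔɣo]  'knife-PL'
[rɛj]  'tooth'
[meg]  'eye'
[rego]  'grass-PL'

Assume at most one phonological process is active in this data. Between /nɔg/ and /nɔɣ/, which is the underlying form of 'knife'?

In [nɔg] and [nɔɣo] the final segment of 'knife' alternates: [g] ~ [ɣ].
Compare 'grass', with invariant [g] in [reg] and [rego]: an analysis with underlying /g/ and a rule producing [ɣ] before the PL suffix would wrongly predict alternation here too.
The underlying segment must be /ɣ/; voiced fricatives become stops word-finally, yielding [g] there.

/nɔɣ/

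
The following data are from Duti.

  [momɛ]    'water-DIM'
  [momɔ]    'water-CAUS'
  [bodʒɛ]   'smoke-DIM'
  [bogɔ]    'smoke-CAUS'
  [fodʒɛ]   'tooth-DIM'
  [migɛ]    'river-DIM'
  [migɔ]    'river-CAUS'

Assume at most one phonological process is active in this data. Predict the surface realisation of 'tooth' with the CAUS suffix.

In [bodʒɛ] and [bogɔ] the final segment of 'smoke' alternates: [dʒ] ~ [g].
Compare 'river', with invariant [g] in [migɛ] and [migɔ]: an analysis with underlying /g/ and a rule producing [dʒ] before the DIM suffix would wrongly predict alternation here too.
The underlying segment must be /dʒ/; palato-alveolar /dʒ/ becomes [g] when no front vowel follows, yielding [g] there.
The one attested form of 'tooth', [fodʒɛ], shows underlying /fodʒ/. Applying the same rule when no front vowel follows gives [fogɔ].

[fogɔ]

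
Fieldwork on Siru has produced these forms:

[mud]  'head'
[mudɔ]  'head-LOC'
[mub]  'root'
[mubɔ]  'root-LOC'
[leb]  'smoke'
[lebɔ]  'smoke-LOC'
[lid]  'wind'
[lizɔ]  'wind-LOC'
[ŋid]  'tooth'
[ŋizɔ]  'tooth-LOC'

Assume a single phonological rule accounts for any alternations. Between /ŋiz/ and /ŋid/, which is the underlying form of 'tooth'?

/ŋiz/

In [ŋid] and [ŋizɔ] the final segment of 'tooth' alternates: [d] ~ [z].
Compare 'head', with invariant [d] in [mud] and [mudɔ]: an analysis with underlying /d/ and a rule producing [z] before the LOC suffix would wrongly predict alternation here too.
So /z/ is underlying, and a rule of word-final hardening — voiced fricatives become stops word-finally — gives [d].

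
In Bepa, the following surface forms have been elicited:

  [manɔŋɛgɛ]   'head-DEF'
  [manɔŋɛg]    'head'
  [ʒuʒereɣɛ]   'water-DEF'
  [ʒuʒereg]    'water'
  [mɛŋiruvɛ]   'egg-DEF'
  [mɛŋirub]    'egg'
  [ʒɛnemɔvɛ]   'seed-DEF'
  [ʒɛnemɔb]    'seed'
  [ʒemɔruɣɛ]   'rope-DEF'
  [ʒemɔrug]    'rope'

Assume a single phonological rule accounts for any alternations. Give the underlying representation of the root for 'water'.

'water' shows [ɣ] ~ [g] at the end of the stem ([ʒuʒereɣɛ] vs [ʒuʒereg]).
But 'head' keeps [g] in both environments ([manɔŋɛgɛ], [manɔŋɛg]), so there is no rule changing /g/ to [ɣ] before the DEF suffix.
The alternation reflects word-final hardening: voiced fricatives become stops word-finally. /ɣ/ is underlying.
Hence 'water' is /ʒuʒereɣ/ underlyingly.

/ʒuʒereɣ/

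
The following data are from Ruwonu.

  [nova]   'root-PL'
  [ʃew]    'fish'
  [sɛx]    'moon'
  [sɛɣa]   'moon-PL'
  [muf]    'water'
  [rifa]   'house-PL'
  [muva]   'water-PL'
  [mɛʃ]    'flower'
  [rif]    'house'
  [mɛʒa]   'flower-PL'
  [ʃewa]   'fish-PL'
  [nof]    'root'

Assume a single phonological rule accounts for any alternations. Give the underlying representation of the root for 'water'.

In [muva] and [muf] the final segment of 'water' alternates: [v] ~ [f].
But 'house' keeps [f] in both environments ([rifa], [rif]), so there is no rule changing /f/ to [v] before the PL suffix.
The underlying segment must be /v/; voiced obstruents become voiceless word-finally, yielding [f] there.
The underlying form of 'water' is therefore /muv/.

/muv/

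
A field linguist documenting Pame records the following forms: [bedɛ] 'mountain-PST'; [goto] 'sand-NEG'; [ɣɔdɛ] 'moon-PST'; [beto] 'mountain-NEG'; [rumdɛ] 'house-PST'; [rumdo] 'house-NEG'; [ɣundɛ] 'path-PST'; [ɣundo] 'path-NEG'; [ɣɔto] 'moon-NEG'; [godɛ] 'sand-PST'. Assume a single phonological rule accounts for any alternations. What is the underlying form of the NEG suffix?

/-to/

The NEG suffix surfaces as [-do] and [-to], depending on the final segment of the stem.
By contrast the PST suffix keeps its initial [d] throughout — that segment must be underlying.
The NEG suffix is therefore /-to/ underlyingly, with post-nasal voicing: voiceless stops become voiced after a nasal.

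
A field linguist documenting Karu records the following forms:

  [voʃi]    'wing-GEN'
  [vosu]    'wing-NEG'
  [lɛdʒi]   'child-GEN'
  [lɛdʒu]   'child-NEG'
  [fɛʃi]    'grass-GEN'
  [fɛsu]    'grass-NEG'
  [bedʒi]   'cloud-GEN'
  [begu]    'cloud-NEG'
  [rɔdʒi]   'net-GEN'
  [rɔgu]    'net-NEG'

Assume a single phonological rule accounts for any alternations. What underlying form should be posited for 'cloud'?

/beg/

In [bedʒi] and [begu] the final segment of 'cloud' alternates: [dʒ] ~ [g].
If /dʒ/ were underlying and a rule turned it into [g] before the NEG suffix, 'child' would also alternate; but it has [dʒ] in both [lɛdʒi] and [lɛdʒu].
The underlying segment must be /g/; /g/ and /s/ become palato-alveolar [dʒ] and [ʃ] before a front vowel, yielding [dʒ] there.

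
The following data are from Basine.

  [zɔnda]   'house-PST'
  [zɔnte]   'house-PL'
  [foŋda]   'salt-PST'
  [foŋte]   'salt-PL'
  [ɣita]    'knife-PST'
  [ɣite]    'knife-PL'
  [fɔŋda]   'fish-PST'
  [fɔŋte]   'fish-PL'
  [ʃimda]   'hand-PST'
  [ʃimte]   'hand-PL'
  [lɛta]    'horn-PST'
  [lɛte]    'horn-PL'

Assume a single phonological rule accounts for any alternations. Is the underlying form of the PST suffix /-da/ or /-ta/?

The PST morpheme has two allomorphs, [-da] and [-ta].
By contrast the PL suffix keeps its initial [t] throughout — that segment must be underlying.
So the underlying form is /-da/, and voiced stops become voiceless after a vowel.

/-da/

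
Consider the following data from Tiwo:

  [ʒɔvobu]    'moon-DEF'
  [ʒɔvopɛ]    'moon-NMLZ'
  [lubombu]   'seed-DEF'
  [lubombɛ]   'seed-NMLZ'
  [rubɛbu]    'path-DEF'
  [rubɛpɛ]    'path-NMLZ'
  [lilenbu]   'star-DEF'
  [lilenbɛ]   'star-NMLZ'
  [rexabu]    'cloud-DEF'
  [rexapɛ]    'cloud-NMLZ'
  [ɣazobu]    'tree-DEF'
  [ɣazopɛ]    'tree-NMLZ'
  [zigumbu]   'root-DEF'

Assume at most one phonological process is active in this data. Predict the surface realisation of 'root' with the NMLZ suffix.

The NMLZ morpheme has two allomorphs, [-bɛ] and [-pɛ].
The DEF suffix, which begins with [b], is invariant after every stem; so [b] is not altered by any rule here.
The NMLZ suffix is therefore /-pɛ/ underlyingly, with post-nasal voicing: voiceless stops become voiced after a nasal.
After 'root', which ends in a nasal, the suffix surfaces as [-bɛ], giving [zigumbɛ].

[zigumbɛ]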